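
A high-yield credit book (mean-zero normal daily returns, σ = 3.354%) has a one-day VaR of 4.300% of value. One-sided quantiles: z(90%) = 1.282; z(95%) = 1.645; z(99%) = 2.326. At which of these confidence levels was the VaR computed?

Implied z = VaR/σ = 4.300 / 3.354 = 1.282.
This matches z(90%) = 1.282.

90%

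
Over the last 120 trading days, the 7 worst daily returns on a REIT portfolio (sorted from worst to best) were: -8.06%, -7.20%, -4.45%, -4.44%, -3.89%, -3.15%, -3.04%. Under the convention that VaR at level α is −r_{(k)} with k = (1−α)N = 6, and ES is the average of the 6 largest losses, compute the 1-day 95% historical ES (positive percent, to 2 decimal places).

5.20%

The 6 worst returns sum to -31.19%.
ES = −(-31.19%) / 6 = 5.1983…% ≈ 5.20%.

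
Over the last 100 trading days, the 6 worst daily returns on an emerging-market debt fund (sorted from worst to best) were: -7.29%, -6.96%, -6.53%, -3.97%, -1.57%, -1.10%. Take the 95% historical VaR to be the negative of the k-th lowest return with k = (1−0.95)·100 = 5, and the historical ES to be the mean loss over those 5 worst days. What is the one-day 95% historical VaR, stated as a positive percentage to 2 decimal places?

1.57%

k = 5; the 5th lowest return is -1.57%, so VaR = 1.57%.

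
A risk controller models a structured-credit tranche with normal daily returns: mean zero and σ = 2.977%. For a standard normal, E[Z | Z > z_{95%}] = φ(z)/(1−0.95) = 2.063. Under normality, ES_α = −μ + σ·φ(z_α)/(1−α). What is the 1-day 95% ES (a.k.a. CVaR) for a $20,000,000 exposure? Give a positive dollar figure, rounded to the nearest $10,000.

ES = 2.977% × 2.063 = 6.142%.
On $20,000,000: 0.06142 × $20,000,000 = $1,228,400.

$1,230,000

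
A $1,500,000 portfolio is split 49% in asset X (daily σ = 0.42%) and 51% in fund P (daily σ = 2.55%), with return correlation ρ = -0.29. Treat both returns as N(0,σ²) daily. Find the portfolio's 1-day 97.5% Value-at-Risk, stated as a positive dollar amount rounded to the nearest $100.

σ_p² = 0.49²·0.42² + 0.51²·2.55² + 2·-0.29·0.49·0.51·0.42·2.55 = 1.5784 (%²).
σ_p = √1.5784 = 1.256%.
At 97.5%, z = 1.960.
VaR = 1.960 × 1.256% = 2.462%; on $1,500,000 that is $36,930.

$36,900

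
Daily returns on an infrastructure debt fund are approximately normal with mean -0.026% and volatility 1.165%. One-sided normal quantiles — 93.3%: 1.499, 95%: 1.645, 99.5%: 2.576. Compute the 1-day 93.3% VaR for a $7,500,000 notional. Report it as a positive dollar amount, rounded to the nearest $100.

VaR = −μ + z·σ = −(-0.026%) + 1.499 × 1.165% = 1.772%.
On $7,500,000: 0.01772 × $7,500,000 = $132,900.

$132,900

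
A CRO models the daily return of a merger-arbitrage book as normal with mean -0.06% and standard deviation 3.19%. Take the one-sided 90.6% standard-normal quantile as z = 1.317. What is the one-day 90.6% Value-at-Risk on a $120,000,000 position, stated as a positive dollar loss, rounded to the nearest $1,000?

$5,113,000

VaR = −μ + z·σ = −(-0.06%) + 1.317 × 3.19% = 4.261%.
On $120,000,000: 0.04261 × $120,000,000 = $5,113,200.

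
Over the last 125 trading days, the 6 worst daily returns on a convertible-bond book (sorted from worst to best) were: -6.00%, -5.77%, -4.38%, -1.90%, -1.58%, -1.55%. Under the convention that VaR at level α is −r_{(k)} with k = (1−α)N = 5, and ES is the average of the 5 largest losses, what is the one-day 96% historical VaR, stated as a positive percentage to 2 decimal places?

1.58%

k = 5; the 5th lowest return is -1.58%, so VaR = 1.58%.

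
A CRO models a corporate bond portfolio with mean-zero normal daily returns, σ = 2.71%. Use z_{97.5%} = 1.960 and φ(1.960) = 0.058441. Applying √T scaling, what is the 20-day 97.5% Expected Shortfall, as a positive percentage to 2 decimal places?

σ_{20d} = 2.71% × √20 = 12.119%.
ES multiplier = φ(z)/(1−α) = 0.058441/0.025 = 2.338.
ES = 12.119% × 2.338 = 28.334%.

28.33%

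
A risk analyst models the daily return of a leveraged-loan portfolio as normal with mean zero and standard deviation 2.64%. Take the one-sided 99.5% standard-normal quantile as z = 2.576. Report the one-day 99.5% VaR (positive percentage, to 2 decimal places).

VaR = z·σ = 2.576 × 2.64% = 6.801%.

6.80%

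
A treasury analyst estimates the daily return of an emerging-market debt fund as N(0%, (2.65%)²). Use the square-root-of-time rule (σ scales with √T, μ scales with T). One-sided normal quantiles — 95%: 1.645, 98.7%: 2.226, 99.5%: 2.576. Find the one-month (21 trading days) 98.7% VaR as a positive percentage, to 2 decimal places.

σ_{21d} = 2.65% × √21 = 12.144%.
VaR = 2.226 × 12.144% = 27.033%.

27.03%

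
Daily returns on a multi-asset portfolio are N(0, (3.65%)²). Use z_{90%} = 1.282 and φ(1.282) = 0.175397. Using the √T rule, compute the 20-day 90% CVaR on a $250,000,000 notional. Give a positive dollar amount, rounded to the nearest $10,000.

σ_{20d} = 3.65% × √20 = 16.323%.
ES multiplier = φ(z)/(1−α) = 0.175397/0.1 = 1.754.
ES = 16.323% × 1.754 = 28.631%; on $250,000,000: $71,577,500.

$71,580,000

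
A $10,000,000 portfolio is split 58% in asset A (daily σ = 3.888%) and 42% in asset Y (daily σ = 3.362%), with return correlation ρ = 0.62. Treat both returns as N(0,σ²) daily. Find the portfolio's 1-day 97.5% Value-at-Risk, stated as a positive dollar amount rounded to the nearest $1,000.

σ_p² = 0.58²·3.888² + 0.42²·3.362² + 2·0.62·0.58·0.42·3.888·3.362 = 11.0275 (%²).
σ_p = √11.0275 = 3.321%.
At 97.5%, z = 1.960.
VaR = 1.960 × 3.321% = 6.509%; on $10,000,000 that is $650,900.

$651,000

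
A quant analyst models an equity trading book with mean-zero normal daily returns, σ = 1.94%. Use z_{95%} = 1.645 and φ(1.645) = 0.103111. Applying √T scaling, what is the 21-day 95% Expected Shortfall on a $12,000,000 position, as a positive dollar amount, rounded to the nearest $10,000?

σ_{21d} = 1.94% × √21 = 8.890%.
ES multiplier = φ(z)/(1−α) = 0.103111/0.05 = 2.062.
ES = 8.890% × 2.062 = 18.331%; on $12,000,000: $2,199,720.

$2,200,000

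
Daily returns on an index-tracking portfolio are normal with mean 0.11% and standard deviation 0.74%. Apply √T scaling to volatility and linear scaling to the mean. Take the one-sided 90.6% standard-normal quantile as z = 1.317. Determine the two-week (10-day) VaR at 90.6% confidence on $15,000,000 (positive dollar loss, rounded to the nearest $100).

$297,300

σ_{10d} = 0.74% × √10 = 2.340%; μ_{10d} = 10 × 0.11% = 1.100%.
VaR = −(1.100%) + 1.317 × 2.340% = 1.982%.
On $15,000,000: 0.01982 × $15,000,000 = $297,300.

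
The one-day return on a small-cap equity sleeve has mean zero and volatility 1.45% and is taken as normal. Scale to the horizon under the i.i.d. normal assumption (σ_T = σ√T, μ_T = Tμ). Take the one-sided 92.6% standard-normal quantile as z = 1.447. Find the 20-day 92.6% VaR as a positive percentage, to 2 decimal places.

σ_{20d} = 1.45% × √20 = 6.485%.
VaR = 1.447 × 6.485% = 9.384%.

9.38%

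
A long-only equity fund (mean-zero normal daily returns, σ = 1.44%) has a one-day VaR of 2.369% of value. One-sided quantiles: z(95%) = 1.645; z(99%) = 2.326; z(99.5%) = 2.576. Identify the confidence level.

Implied z = VaR/σ = 2.369 / 1.44 = 1.645.
This matches z(95%) = 1.645.

95%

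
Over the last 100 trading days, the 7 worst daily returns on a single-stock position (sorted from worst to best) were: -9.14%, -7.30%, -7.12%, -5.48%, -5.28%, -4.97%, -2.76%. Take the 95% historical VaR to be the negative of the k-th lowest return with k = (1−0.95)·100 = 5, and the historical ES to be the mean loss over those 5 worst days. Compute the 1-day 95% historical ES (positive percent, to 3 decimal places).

6.864%

The 5 worst returns sum to -34.32%.
ES = −(-34.32%) / 5 = 6.864%.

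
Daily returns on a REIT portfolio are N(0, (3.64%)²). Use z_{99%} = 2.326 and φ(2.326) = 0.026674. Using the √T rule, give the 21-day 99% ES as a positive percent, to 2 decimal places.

44.49%

σ_{21d} = 3.64% × √21 = 16.681%.
ES multiplier = φ(z)/(1−α) = 0.026674/0.01 = 2.667.
ES = 16.681% × 2.667 = 44.488%.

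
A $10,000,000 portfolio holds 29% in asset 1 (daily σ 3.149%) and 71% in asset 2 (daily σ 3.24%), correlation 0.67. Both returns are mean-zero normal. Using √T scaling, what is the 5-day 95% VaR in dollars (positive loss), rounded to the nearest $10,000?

σ_p = √(0.29²·3.149² + 0.71²·3.24² + 2·0.67·0.29·0.71·3.149·3.24) = 2.990%.
σ_{5d} = 2.990% × √5 = 6.686%.
z(95%) = 1.645.
VaR = 1.645 × 6.686% = 10.998%; on $10,000,000 that is $1,099,800.

$1,100,000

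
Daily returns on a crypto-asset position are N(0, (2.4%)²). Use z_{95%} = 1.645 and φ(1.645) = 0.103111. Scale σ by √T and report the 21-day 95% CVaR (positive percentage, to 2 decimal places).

22.68%

σ_{21d} = 2.4% × √21 = 10.998%.
ES multiplier = φ(z)/(1−α) = 0.103111/0.05 = 2.062.
ES = 10.998% × 2.062 = 22.678%.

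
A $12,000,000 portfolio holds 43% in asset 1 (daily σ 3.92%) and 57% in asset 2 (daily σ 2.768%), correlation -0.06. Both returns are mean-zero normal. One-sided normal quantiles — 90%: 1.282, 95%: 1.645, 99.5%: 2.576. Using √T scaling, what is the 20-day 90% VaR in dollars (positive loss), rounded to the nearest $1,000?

σ_p = √(0.43²·3.92² + 0.57²·2.768² + 2·-0.06·0.43·0.57·3.92·2.768) = 2.239%.
σ_{20d} = 2.239% × √20 = 10.013%.
VaR = 1.282 × 10.013% = 12.837%; on $12,000,000 that is $1,540,440.

$1,540,000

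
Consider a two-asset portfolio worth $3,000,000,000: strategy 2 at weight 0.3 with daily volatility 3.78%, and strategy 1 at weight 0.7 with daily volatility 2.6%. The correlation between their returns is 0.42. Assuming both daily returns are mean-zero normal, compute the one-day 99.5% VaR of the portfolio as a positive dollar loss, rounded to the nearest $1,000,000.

σ_p² = 0.3²·3.78² + 0.7²·2.6² + 2·0.42·0.3·0.7·3.78·2.6 = 6.3320 (%²).
σ_p = √6.3320 = 2.516%.
At 99.5%, z = 2.576.
VaR = 2.576 × 2.516% = 6.481%; on $3,000,000,000 that is $194,430,000.

$194,000,000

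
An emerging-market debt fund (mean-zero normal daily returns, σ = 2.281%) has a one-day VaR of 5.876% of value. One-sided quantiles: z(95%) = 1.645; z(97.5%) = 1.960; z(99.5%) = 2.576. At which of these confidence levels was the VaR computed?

99.5%

Implied z = VaR/σ = 5.876 / 2.281 = 2.576.
This matches z(99.5%) = 2.576.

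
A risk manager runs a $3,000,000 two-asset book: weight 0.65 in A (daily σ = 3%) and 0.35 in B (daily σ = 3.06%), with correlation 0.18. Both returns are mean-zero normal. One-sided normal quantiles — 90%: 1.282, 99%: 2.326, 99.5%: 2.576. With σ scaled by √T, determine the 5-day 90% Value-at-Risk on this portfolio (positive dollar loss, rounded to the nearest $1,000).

$205,000

σ_p = √(0.65²·3² + 0.35²·3.06² + 2·0.18·0.65·0.35·3·3.06) = 2.388%.
σ_{5d} = 2.388% × √5 = 5.340%.
VaR = 1.282 × 5.340% = 6.846%; on $3,000,000 that is $205,380.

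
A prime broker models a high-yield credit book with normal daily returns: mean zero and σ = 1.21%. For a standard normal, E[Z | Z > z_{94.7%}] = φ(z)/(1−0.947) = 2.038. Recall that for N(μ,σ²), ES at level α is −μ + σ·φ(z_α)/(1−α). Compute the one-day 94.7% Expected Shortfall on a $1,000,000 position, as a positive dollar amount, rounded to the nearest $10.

ES = 1.21% × 2.038 = 2.466%.
On $1,000,000: 0.02466 × $1,000,000 = $24,660.

$24,660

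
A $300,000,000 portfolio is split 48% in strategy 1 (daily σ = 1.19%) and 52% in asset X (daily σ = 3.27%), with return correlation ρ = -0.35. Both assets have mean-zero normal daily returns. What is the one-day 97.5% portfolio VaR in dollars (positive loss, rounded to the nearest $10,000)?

σ_p² = 0.48²·1.19² + 0.52²·3.27² + 2·-0.35·0.48·0.52·1.19·3.27 = 2.5377 (%²).
σ_p = √2.5377 = 1.593%.
At 97.5%, z = 1.960.
VaR = 1.960 × 1.593% = 3.122%; on $300,000,000 that is $9,366,000.

$9,370,000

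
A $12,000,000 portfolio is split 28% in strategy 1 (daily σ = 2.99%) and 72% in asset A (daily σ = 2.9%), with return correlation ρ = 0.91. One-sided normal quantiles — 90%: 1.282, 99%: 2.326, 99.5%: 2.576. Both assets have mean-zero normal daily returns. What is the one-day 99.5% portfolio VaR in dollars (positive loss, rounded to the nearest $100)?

σ_p² = 0.28²·2.99² + 0.72²·2.9² + 2·0.91·0.28·0.72·2.99·2.9 = 8.2421 (%²).
σ_p = √8.2421 = 2.871%.
VaR = 2.576 × 2.871% = 7.396%; on $12,000,000 that is $887,520.

$887,500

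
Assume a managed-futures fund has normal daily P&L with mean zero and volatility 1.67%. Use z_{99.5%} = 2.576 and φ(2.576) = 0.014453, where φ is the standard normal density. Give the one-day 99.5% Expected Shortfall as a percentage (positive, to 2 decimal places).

4.83%

Tail multiplier: φ(z)/(1−α) = 0.014453 / 0.005 = 2.891.
ES = 1.67% × 2.891 = 4.828%.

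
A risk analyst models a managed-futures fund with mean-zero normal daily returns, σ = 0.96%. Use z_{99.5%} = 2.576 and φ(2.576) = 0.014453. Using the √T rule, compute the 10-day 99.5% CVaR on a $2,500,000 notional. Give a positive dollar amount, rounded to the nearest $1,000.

$219,000

σ_{10d} = 0.96% × √10 = 3.036%.
ES multiplier = φ(z)/(1−α) = 0.014453/0.005 = 2.891.
ES = 3.036% × 2.891 = 8.777%; on $2,500,000: $219,425.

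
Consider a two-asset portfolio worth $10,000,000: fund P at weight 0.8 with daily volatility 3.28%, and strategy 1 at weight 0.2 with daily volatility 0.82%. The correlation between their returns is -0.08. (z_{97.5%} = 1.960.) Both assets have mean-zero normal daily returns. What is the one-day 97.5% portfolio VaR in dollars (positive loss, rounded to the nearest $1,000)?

σ_p² = 0.8²·3.28² + 0.2²·0.82² + 2·-0.08·0.8·0.2·3.28·0.82 = 6.8434 (%²).
σ_p = √6.8434 = 2.616%.
VaR = 1.960 × 2.616% = 5.127%; on $10,000,000 that is $512,700.

$513,000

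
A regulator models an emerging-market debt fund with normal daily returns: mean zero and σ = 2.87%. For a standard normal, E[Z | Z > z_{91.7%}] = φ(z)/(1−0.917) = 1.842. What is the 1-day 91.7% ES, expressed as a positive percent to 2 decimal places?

5.29%

ES = 2.87% × 1.842 = 5.287%.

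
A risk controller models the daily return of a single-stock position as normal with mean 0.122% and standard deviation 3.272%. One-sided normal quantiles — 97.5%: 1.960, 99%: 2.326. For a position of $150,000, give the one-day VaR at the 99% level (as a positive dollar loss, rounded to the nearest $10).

$11,230

VaR = −μ + z·σ = −(0.122%) + 2.326 × 3.272% = 7.489%.
On $150,000: 0.07489 × $150,000 = $11,234.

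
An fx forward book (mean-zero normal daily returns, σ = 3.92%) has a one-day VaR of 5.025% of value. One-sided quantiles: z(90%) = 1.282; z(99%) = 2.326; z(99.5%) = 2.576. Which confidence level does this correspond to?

Implied z = VaR/σ = 5.025 / 3.92 = 1.282.
This matches z(90%) = 1.282.

90%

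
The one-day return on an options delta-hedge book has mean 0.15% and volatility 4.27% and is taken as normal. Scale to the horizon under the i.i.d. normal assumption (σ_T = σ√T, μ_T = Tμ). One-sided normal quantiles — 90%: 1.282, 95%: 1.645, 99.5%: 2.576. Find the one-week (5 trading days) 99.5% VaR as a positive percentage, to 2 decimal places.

23.85%

σ_{5d} = 4.27% × √5 = 9.548%; μ_{5d} = 5 × 0.15% = 0.750%.
VaR = −(0.750%) + 2.576 × 9.548% = 23.846%.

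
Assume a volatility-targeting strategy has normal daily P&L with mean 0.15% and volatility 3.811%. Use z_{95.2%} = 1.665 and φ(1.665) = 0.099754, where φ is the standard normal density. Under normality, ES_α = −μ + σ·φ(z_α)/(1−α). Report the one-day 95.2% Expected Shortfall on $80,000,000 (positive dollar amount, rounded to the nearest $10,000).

$6,220,000

Tail multiplier: φ(z)/(1−α) = 0.099754 / 0.048 = 2.078.
ES = −(0.15%) + 3.811% × 2.078 = 7.769%.
On $80,000,000: 0.07769 × $80,000,000 = $6,215,200.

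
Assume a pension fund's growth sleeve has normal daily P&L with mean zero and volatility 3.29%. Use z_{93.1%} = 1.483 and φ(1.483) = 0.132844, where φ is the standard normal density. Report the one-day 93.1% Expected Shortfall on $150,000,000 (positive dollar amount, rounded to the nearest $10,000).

$9,500,000

Tail multiplier: φ(z)/(1−α) = 0.132844 / 0.069 = 1.925.
ES = 3.29% × 1.925 = 6.333%.
On $150,000,000: 0.06333 × $150,000,000 = $9,499,500.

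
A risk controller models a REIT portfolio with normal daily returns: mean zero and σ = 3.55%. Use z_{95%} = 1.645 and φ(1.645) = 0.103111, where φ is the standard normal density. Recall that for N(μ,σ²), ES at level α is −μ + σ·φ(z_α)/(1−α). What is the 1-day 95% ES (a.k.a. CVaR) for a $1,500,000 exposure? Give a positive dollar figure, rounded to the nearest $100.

$109,800

Tail multiplier: φ(z)/(1−α) = 0.103111 / 0.05 = 2.062.
ES = 3.55% × 2.062 = 7.320%.
On $1,500,000: 0.07320 × $1,500,000 = $109,800.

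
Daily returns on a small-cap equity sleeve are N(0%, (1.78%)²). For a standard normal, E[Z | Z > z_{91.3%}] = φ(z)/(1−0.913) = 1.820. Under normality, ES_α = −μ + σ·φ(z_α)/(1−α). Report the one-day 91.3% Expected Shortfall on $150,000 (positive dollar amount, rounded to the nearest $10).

ES = 1.78% × 1.820 = 3.240%.
On $150,000: 0.03240 × $150,000 = $4,860.

$4,860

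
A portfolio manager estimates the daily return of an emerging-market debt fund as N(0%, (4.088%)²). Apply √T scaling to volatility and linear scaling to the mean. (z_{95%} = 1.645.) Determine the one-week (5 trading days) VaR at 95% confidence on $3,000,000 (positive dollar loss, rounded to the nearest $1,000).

$451,000

σ_{5d} = 4.088% × √5 = 9.141%.
VaR = 1.645 × 9.141% = 15.037%.
On $3,000,000: 0.15037 × $3,000,000 = $451,110.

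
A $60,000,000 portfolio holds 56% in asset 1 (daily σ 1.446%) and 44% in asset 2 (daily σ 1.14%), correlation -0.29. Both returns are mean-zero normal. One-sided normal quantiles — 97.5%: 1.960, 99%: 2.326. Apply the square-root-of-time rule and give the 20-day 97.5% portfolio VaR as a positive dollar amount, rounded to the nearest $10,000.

$4,310,000

σ_p = √(0.56²·1.446² + 0.44²·1.14² + 2·-0.29·0.56·0.44·1.446·1.14) = 0.820%.
σ_{20d} = 0.820% × √20 = 3.667%.
VaR = 1.960 × 3.667% = 7.187%; on $60,000,000 that is $4,312,200.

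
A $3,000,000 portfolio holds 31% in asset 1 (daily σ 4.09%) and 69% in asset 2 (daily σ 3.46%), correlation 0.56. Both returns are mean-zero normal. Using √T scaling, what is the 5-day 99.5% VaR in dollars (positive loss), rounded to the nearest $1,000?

σ_p = √(0.31²·4.09² + 0.69²·3.46² + 2·0.56·0.31·0.69·4.09·3.46) = 3.271%.
σ_{5d} = 3.271% × √5 = 7.314%.
z(99.5%) = 2.576.
VaR = 2.576 × 7.314% = 18.841%; on $3,000,000 that is $565,230.

$565,000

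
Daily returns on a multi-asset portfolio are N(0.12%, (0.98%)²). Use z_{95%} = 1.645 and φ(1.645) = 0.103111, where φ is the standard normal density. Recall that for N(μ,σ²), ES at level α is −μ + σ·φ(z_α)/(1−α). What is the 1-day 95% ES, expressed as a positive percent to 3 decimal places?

Tail multiplier: φ(z)/(1−α) = 0.103111 / 0.05 = 2.062.
ES = −(0.12%) + 0.98% × 2.062 = 1.901%.

1.901%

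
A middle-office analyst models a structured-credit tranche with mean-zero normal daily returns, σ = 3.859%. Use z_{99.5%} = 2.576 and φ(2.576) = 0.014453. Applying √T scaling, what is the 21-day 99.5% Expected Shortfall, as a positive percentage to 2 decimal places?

σ_{21d} = 3.859% × √21 = 17.684%.
ES multiplier = φ(z)/(1−α) = 0.014453/0.005 = 2.891.
ES = 17.684% × 2.891 = 51.124%.

51.12%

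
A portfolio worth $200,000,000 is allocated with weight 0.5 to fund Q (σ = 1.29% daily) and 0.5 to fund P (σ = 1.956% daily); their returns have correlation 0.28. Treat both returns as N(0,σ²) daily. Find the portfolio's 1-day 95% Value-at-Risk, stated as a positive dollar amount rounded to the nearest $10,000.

σ_p² = 0.5²·1.29² + 0.5²·1.956² + 2·0.28·0.5·0.5·1.29·1.956 = 1.7258 (%²).
σ_p = √1.7258 = 1.314%.
At 95%, z = 1.645.
VaR = 1.645 × 1.314% = 2.162%; on $200,000,000 that is $4,324,000.

$4,320,000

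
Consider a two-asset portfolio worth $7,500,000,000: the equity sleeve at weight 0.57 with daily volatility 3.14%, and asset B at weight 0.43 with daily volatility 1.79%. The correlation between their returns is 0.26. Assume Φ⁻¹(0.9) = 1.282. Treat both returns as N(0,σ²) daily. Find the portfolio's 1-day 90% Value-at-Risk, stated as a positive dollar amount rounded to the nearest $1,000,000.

σ_p² = 0.57²·3.14² + 0.43²·1.79² + 2·0.26·0.57·0.43·3.14·1.79 = 4.5122 (%²).
σ_p = √4.5122 = 2.124%.
VaR = 1.282 × 2.124% = 2.723%; on $7,500,000,000 that is $204,225,000.

$204,000,000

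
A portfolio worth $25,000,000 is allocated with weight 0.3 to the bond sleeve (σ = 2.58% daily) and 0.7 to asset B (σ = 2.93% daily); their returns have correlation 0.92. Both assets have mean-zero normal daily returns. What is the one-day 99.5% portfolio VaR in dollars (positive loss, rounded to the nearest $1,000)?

$1,790,000

σ_p² = 0.3²·2.58² + 0.7²·2.93² + 2·0.92·0.3·0.7·2.58·2.93 = 7.7266 (%²).
σ_p = √7.7266 = 2.780%.
At 99.5%, z = 2.576.
VaR = 2.576 × 2.780% = 7.161%; on $25,000,000 that is $1,790,250.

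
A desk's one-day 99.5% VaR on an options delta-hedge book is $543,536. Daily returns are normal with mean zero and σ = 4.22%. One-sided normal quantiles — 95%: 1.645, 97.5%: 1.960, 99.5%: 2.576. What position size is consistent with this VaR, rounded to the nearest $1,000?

VaR as a fraction of value: z·σ = 2.576 × 4.22% = 10.8707%.
Position = $543,536 / 0.108707 = $5,000,000.

$5,000,000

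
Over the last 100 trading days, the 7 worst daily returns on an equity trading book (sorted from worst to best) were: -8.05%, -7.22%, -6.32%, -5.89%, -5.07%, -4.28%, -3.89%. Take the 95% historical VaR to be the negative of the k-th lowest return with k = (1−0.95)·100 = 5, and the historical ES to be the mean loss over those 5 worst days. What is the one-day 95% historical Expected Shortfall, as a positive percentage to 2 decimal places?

6.51%

The 5 worst returns sum to -32.55%.
ES = −(-32.55%) / 5 = 6.51%.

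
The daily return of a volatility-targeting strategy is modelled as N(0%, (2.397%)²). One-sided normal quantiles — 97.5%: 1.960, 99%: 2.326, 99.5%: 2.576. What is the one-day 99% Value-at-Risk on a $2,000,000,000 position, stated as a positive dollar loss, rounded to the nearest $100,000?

VaR = z·σ = 2.326 × 2.397% = 5.575%.
On $2,000,000,000: 0.05575 × $2,000,000,000 = $111,500,000.

$111,500,000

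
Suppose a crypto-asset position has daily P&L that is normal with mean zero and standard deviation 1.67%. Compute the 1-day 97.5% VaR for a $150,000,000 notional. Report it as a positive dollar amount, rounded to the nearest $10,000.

$4,910,000

At 97.5% one-sided, z = 1.960.
VaR = z·σ = 1.960 × 1.67% = 3.273%.
On $150,000,000: 0.03273 × $150,000,000 = $4,909,500.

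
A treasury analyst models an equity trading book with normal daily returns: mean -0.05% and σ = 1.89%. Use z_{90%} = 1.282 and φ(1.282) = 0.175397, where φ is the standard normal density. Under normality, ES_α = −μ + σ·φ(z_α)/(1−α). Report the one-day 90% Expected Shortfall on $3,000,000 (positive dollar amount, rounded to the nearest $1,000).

Tail multiplier: φ(z)/(1−α) = 0.175397 / 0.1 = 1.754.
ES = −(-0.05%) + 1.89% × 1.754 = 3.365%.
On $3,000,000: 0.03365 × $3,000,000 = $100,950.

$101,000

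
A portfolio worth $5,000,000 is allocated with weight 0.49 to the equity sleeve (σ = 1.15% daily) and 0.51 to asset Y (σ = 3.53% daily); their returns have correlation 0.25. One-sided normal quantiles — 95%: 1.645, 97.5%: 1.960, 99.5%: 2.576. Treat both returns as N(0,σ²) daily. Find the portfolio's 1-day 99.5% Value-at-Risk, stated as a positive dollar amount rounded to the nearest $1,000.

$260,000

σ_p² = 0.49²·1.15² + 0.51²·3.53² + 2·0.25·0.49·0.51·1.15·3.53 = 4.0658 (%²).
σ_p = √4.0658 = 2.016%.
VaR = 2.576 × 2.016% = 5.193%; on $5,000,000 that is $259,650.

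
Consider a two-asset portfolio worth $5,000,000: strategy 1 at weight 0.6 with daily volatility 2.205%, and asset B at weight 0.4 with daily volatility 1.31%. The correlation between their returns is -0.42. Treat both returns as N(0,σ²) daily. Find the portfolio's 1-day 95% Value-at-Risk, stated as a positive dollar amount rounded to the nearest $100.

$98,800

σ_p² = 0.6²·2.205² + 0.4²·1.31² + 2·-0.42·0.6·0.4·2.205·1.31 = 1.4426 (%²).
σ_p = √1.4426 = 1.201%.
At 95%, z = 1.645.
VaR = 1.645 × 1.201% = 1.976%; on $5,000,000 that is $98,800.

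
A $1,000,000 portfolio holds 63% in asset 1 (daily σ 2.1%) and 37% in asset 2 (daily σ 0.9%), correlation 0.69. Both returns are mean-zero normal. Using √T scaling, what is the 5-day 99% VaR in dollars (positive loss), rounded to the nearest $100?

σ_p = √(0.63²·2.1² + 0.37²·0.9² + 2·0.69·0.63·0.37·2.1·0.9) = 1.571%.
σ_{5d} = 1.571% × √5 = 3.513%.
z(99%) = 2.326.
VaR = 2.326 × 3.513% = 8.171%; on $1,000,000 that is $81,710.

$81,700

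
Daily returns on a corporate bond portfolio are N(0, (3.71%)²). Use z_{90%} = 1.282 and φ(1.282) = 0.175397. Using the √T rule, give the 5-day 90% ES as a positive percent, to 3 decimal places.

14.551%

σ_{5d} = 3.71% × √5 = 8.296%.
ES multiplier = φ(z)/(1−α) = 0.175397/0.1 = 1.754.
ES = 8.296% × 1.754 = 14.551%.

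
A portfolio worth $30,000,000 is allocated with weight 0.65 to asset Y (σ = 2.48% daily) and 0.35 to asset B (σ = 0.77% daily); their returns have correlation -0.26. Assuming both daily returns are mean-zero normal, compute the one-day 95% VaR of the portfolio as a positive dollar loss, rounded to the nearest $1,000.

$772,000

σ_p² = 0.65²·2.48² + 0.35²·0.77² + 2·-0.26·0.65·0.35·2.48·0.77 = 2.4453 (%²).
σ_p = √2.4453 = 1.564%.
At 95%, z = 1.645.
VaR = 1.645 × 1.564% = 2.573%; on $30,000,000 that is $771,900.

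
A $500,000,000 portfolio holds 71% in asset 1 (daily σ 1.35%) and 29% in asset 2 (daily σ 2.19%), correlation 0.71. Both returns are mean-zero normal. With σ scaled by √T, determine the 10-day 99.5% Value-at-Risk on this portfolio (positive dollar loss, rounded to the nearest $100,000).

$60,200,000

σ_p = √(0.71²·1.35² + 0.29²·2.19² + 2·0.71·0.71·0.29·1.35·2.19) = 1.479%.
σ_{10d} = 1.479% × √10 = 4.677%.
z(99.5%) = 2.576.
VaR = 2.576 × 4.677% = 12.048%; on $500,000,000 that is $60,240,000.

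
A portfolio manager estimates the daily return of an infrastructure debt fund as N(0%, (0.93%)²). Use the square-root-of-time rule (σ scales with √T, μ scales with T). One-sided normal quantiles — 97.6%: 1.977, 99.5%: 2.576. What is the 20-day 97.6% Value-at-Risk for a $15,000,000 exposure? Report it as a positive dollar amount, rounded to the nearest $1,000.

σ_{20d} = 0.93% × √20 = 4.159%.
VaR = 1.977 × 4.159% = 8.222%.
On $15,000,000: 0.08222 × $15,000,000 = $1,233,300.

$1,233,000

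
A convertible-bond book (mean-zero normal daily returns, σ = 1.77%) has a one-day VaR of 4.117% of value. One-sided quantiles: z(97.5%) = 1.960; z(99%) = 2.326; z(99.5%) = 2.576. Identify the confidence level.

Implied z = VaR/σ = 4.117 / 1.77 = 2.326.
This matches z(99%) = 2.326.

99%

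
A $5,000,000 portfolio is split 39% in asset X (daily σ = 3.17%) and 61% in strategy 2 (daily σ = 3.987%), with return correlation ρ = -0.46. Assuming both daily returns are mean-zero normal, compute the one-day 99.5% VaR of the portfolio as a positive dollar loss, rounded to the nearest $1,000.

σ_p² = 0.39²·3.17² + 0.61²·3.987² + 2·-0.46·0.39·0.61·3.17·3.987 = 4.6772 (%²).
σ_p = √4.6772 = 2.163%.
At 99.5%, z = 2.576.
VaR = 2.576 × 2.163% = 5.572%; on $5,000,000 that is $278,600.

$279,000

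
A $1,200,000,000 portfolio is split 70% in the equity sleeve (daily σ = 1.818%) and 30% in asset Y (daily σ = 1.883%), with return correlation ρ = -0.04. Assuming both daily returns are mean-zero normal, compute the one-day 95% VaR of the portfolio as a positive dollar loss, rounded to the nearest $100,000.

$27,100,000

σ_p² = 0.7²·1.818² + 0.3²·1.883² + 2·-0.04·0.7·0.3·1.818·1.883 = 1.8811 (%²).
σ_p = √1.8811 = 1.372%.
At 95%, z = 1.645.
VaR = 1.645 × 1.372% = 2.257%; on $1,200,000,000 that is $27,084,000.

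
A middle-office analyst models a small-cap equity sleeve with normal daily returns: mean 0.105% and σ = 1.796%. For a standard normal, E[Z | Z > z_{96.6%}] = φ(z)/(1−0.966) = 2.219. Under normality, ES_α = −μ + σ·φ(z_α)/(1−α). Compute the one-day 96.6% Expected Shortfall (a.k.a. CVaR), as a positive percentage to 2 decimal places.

ES = −(0.105%) + 1.796% × 2.219 = 3.880%.

3.88%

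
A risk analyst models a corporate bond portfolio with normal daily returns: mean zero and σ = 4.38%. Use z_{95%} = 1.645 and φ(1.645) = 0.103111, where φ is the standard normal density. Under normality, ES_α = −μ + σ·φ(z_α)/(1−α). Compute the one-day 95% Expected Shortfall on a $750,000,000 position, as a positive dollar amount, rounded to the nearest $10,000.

$67,740,000

Tail multiplier: φ(z)/(1−α) = 0.103111 / 0.05 = 2.062.
ES = 4.38% × 2.062 = 9.032%.
On $750,000,000: 0.09032 × $750,000,000 = $67,740,000.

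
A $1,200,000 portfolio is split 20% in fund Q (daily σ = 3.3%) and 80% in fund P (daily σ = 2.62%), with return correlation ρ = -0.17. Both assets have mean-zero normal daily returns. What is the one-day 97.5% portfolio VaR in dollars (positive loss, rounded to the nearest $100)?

σ_p² = 0.2²·3.3² + 0.8²·2.62² + 2·-0.17·0.2·0.8·3.3·2.62 = 4.3585 (%²).
σ_p = √4.3585 = 2.088%.
At 97.5%, z = 1.960.
VaR = 1.960 × 2.088% = 4.092%; on $1,200,000 that is $49,104.

$49,100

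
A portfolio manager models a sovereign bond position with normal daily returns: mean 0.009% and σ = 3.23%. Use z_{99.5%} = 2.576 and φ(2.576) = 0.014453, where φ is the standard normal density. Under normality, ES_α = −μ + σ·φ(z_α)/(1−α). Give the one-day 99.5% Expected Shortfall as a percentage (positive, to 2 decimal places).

9.33%

Tail multiplier: φ(z)/(1−α) = 0.014453 / 0.005 = 2.891.
ES = −(0.009%) + 3.23% × 2.891 = 9.329%.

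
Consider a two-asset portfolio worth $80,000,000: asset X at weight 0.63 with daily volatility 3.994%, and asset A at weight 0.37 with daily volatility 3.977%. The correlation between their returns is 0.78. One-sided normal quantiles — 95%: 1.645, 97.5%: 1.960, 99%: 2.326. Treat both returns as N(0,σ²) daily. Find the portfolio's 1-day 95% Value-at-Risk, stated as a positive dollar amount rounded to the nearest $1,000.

σ_p² = 0.63²·3.994² + 0.37²·3.977² + 2·0.78·0.63·0.37·3.994·3.977 = 14.2727 (%²).
σ_p = √14.2727 = 3.778%.
VaR = 1.645 × 3.778% = 6.215%; on $80,000,000 that is $4,972,000.

$4,972,000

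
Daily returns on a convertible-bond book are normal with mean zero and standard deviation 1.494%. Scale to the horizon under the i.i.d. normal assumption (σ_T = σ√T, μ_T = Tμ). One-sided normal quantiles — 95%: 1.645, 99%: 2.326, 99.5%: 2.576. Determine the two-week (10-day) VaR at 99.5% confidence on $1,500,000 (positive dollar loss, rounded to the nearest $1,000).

σ_{10d} = 1.494% × √10 = 4.724%.
VaR = 2.576 × 4.724% = 12.169%.
On $1,500,000: 0.12169 × $1,500,000 = $182,535.

$183,000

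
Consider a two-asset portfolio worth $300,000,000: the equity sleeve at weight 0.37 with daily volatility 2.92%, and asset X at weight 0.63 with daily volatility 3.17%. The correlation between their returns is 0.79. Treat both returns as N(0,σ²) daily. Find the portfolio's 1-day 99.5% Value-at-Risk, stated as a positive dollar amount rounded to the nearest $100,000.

$22,600,000

σ_p² = 0.37²·2.92² + 0.63²·3.17² + 2·0.79·0.37·0.63·2.92·3.17 = 8.5648 (%²).
σ_p = √8.5648 = 2.927%.
At 99.5%, z = 2.576.
VaR = 2.576 × 2.927% = 7.540%; on $300,000,000 that is $22,620,000.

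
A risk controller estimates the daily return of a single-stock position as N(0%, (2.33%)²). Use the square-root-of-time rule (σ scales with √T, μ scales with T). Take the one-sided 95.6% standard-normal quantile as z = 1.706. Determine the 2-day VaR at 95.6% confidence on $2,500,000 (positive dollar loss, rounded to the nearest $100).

$140,500

σ_{2d} = 2.33% × √2 = 3.295%.
VaR = 1.706 × 3.295% = 5.621%.
On $2,500,000: 0.05621 × $2,500,000 = $140,525.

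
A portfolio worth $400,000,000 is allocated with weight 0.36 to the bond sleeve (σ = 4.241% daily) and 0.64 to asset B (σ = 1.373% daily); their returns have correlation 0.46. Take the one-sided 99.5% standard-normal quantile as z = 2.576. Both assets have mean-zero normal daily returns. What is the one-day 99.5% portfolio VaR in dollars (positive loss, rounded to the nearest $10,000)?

$21,460,000

σ_p² = 0.36²·4.241² + 0.64²·1.373² + 2·0.46·0.36·0.64·4.241·1.373 = 4.3374 (%²).
σ_p = √4.3374 = 2.083%.
VaR = 2.576 × 2.083% = 5.366%; on $400,000,000 that is $21,464,000.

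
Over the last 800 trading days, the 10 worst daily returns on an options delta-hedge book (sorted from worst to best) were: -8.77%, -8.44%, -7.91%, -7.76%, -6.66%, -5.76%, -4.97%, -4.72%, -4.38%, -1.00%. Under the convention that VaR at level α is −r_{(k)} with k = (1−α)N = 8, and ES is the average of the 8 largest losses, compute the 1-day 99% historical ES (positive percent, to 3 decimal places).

6.874%

The 8 worst returns sum to -54.99%.
ES = −(-54.99%) / 8 = 6.87375% ≈ 6.874%.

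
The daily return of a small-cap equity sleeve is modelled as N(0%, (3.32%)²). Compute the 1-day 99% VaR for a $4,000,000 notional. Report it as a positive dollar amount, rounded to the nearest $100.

At 99% one-sided, z = 2.326.
VaR = z·σ = 2.326 × 3.32% = 7.722%.
On $4,000,000: 0.07722 × $4,000,000 = $308,880.

$308,900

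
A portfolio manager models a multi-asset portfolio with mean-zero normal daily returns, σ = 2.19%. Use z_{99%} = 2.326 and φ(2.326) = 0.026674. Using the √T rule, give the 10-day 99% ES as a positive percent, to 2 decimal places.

18.47%

σ_{10d} = 2.19% × √10 = 6.925%.
ES multiplier = φ(z)/(1−α) = 0.026674/0.01 = 2.667.
ES = 6.925% × 2.667 = 18.469%.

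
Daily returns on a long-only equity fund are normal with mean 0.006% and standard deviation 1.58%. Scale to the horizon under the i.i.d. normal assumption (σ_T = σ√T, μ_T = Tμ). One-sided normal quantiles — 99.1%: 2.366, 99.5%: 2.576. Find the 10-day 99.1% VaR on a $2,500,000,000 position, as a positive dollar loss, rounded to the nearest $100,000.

$294,000,000

σ_{10d} = 1.58% × √10 = 4.996%; μ_{10d} = 10 × 0.006% = 0.060%.
VaR = −(0.060%) + 2.366 × 4.996% = 11.761%.
On $2,500,000,000: 0.11761 × $2,500,000,000 = $294,025,000.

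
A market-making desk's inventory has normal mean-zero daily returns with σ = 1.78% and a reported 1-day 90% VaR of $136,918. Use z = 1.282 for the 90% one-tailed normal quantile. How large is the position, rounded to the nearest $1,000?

$6,000,000

VaR as a fraction of value: z·σ = 1.282 × 1.78% = 2.28196%.
Position = $136,918 / 0.0228196 = $6,000,018.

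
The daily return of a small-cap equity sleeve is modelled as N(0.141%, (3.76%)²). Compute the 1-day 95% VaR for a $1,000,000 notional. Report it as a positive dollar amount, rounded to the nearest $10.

$60,440

At 95% one-sided, z = 1.645.
VaR = −μ + z·σ = −(0.141%) + 1.645 × 3.76% = 6.044%.
On $1,000,000: 0.06044 × $1,000,000 = $60,440.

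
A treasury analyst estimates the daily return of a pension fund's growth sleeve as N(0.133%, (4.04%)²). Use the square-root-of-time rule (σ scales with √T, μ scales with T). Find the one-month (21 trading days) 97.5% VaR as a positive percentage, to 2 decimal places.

At 97.5%, z = 1.960.
σ_{21d} = 4.04% × √21 = 18.514%; μ_{21d} = 21 × 0.133% = 2.793%.
VaR = −(2.793%) + 1.960 × 18.514% = 33.494%.

33.49%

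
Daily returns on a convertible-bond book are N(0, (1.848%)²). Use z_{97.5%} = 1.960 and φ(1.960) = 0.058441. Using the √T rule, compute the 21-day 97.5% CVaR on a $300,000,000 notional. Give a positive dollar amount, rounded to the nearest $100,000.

σ_{21d} = 1.848% × √21 = 8.469%.
ES multiplier = φ(z)/(1−α) = 0.058441/0.025 = 2.338.
ES = 8.469% × 2.338 = 19.801%; on $300,000,000: $59,403,000.

$59,400,000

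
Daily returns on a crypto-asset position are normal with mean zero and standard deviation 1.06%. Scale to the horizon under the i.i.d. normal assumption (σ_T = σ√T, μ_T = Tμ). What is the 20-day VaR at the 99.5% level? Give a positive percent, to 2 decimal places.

12.21%

At 99.5%, z = 2.576.
σ_{20d} = 1.06% × √20 = 4.740%.
VaR = 2.576 × 4.740% = 12.210%.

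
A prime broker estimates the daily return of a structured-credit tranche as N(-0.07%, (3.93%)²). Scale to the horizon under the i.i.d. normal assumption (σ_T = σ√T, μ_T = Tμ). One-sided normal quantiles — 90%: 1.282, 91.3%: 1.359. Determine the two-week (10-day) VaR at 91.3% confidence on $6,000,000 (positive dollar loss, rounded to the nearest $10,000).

σ_{10d} = 3.93% × √10 = 12.428%; μ_{10d} = 10 × -0.07% = -0.700%.
VaR = −(-0.700%) + 1.359 × 12.428% = 17.590%.
On $6,000,000: 0.17590 × $6,000,000 = $1,055,400.

$1,060,000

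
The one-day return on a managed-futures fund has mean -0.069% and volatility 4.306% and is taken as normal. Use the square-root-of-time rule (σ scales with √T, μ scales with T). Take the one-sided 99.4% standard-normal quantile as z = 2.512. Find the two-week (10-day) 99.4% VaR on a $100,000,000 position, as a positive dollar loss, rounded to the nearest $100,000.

σ_{10d} = 4.306% × √10 = 13.617%; μ_{10d} = 10 × -0.069% = -0.690%.
VaR = −(-0.690%) + 2.512 × 13.617% = 34.896%.
On $100,000,000: 0.34896 × $100,000,000 = $34,896,000.

$34,900,000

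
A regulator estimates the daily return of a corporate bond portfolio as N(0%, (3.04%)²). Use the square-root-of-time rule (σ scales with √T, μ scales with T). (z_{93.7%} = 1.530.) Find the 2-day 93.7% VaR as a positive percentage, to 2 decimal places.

σ_{2d} = 3.04% × √2 = 4.299%.
VaR = 1.530 × 4.299% = 6.577%.

6.58%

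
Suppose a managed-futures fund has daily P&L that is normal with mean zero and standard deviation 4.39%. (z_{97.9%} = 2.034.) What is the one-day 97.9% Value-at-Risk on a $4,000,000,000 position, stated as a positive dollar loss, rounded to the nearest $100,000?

$357,200,000

VaR = z·σ = 2.034 × 4.39% = 8.929%.
On $4,000,000,000: 0.08929 × $4,000,000,000 = $357,160,000.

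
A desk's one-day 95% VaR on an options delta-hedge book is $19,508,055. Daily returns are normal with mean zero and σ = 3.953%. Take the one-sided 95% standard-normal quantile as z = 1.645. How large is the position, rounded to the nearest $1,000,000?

VaR as a fraction of value: z·σ = 1.645 × 3.953% = 6.50268%.
Position = $19,508,055 / 0.0650268 = $300,000,000.

$300,000,000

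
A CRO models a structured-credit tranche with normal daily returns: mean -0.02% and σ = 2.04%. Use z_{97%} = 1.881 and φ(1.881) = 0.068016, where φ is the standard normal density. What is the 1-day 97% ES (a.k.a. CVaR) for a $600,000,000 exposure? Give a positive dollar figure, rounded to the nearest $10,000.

$27,870,000

Tail multiplier: φ(z)/(1−α) = 0.068016 / 0.03 = 2.267.
ES = −(-0.02%) + 2.04% × 2.267 = 4.645%.
On $600,000,000: 0.04645 × $600,000,000 = $27,870,000.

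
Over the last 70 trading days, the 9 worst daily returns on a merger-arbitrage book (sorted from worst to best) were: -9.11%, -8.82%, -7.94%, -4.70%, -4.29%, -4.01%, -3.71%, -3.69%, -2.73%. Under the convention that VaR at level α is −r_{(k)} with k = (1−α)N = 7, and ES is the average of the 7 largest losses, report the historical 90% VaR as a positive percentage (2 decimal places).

3.71%

k = 7; the 7th lowest return is -3.71%, so VaR = 3.71%.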